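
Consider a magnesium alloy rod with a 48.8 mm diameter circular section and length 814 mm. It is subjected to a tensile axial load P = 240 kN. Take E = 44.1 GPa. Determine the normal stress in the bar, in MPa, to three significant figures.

128 MPa

A = 1870 mm².
σ = N/A = 240000/1870 = 128.3 MPa.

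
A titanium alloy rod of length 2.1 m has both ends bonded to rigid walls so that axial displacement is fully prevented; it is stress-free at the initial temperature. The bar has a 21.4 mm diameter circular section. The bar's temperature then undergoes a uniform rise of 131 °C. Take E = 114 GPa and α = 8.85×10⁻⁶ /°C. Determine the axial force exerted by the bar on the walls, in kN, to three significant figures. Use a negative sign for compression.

-47.5 kN

Free thermal expansion αLΔT = 8.85e-6 · 2100 · 131 = 2.435 mm.
The walls impose strain ε = −(2.435)/2100 = -1.1593e-03; σ = Eε = 114000 · -1.1593e-03 = -132.2 MPa.
Wall reaction R = σ·A = -132.2·359.7 = -47540 N = -47.54 kN.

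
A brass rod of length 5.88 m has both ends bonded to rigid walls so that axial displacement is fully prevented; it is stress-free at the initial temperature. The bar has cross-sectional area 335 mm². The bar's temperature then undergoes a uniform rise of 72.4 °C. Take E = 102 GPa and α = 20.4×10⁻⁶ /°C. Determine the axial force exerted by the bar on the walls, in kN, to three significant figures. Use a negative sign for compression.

-50.5 kN

Free thermal expansion αLΔT = 20.4e-6 · 5880 · 72.4 = 8.685 mm.
The walls impose strain ε = −(8.685)/5880 = -1.4770e-03; σ = Eε = 102000 · -1.4770e-03 = -150.6 MPa.
Wall reaction R = σ·A = -150.6·335 = -50470 N = -50.47 kN.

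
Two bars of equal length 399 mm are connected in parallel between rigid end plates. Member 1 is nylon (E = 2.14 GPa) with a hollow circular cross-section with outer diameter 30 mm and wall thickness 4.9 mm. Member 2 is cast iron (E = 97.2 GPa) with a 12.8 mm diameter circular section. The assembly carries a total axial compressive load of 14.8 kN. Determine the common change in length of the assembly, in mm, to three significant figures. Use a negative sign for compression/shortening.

A_1 = 386.4 mm².
A_2 = 128.7 mm².
Equal strain + equilibrium ⇒ each member carries load in proportion to AE: A₁E₁ = 826900 N, A₂E₂ = 12510000 N, ΣAE = 13330000 N.
δ = PL/ΣAE = -14800·399/13330000 = -0.4429 mm.

-0.443 mm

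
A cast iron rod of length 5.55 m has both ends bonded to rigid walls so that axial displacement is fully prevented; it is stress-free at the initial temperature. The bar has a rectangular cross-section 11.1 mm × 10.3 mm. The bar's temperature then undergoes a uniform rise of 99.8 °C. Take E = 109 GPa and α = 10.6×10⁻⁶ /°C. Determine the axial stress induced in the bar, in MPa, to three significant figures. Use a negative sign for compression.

-115 MPa

Free thermal expansion αLΔT = 10.6e-6 · 5550 · 99.8 = 5.871 mm.
The walls impose strain ε = −(5.871)/5550 = -1.0579e-03; σ = Eε = 109000 · -1.0579e-03 = -115.3 MPa.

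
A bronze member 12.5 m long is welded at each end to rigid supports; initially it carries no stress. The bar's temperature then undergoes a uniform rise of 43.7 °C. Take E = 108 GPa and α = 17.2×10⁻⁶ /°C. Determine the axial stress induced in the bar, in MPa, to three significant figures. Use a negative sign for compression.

-81.2 MPa

Free thermal expansion αLΔT = 17.2e-6 · 12500 · 43.7 = 9.395 mm.
The walls impose strain ε = −(9.395)/12500 = -7.5164e-04; σ = Eε = 108000 · -7.5164e-04 = -81.18 MPa.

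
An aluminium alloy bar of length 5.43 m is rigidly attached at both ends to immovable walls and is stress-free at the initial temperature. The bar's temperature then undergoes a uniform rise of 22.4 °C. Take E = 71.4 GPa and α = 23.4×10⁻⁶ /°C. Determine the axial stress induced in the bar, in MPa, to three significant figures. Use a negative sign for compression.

-37.4 MPa

Free thermal expansion αLΔT = 23.4e-6 · 5430 · 22.4 = 2.846 mm.
The walls impose strain ε = −(2.846)/5430 = -5.2416e-04; σ = Eε = 71400 · -5.2416e-04 = -37.43 MPa.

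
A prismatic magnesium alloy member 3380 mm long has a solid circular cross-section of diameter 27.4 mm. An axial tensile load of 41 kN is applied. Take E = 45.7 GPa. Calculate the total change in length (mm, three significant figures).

A = 589.6 mm².
δ_mech = NL/(AE) = 41000·3380/(589.6·45700) = 5.143 mm.

5.14 mm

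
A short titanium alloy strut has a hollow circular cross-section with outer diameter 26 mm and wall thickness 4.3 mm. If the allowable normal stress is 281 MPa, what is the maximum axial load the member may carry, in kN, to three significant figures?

A = 293.1 mm².
P_max = σ_allow · A = 281 · 293.1 = 82370 N = 82.37 kN.

82.4 kN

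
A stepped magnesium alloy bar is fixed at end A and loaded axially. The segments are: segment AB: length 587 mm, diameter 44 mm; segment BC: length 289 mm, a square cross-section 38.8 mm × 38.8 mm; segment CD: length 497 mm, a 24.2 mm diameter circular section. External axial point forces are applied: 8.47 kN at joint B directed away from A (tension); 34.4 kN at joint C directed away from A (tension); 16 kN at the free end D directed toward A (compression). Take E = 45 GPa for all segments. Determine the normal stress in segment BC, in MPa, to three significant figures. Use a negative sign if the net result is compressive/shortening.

12.2 MPa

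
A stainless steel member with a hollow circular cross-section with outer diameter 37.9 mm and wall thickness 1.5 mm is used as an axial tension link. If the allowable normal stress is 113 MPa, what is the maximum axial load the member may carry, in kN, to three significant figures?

19.4 kN

A = 171.5 mm².
P_max = σ_allow · A = 113 · 171.5 = 19380 N = 19.38 kN.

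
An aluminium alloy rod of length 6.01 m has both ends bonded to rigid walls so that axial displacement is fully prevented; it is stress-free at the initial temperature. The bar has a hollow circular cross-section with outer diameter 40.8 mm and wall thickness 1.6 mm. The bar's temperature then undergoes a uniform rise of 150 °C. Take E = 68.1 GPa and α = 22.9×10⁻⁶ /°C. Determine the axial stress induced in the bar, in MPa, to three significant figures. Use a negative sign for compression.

Free thermal expansion αLΔT = 22.9e-6 · 6010 · 150 = 20.64 mm.
The walls impose strain ε = −(20.64)/6010 = -3.4350e-03; σ = Eε = 68100 · -3.4350e-03 = -233.9 MPa.

-234 MPa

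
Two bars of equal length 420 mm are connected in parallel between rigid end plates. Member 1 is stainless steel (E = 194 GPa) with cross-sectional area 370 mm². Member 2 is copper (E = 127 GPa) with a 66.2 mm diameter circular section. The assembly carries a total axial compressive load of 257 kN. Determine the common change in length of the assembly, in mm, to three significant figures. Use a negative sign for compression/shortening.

-0.212 mm

A_2 = 3442 mm².
Equal strain + equilibrium ⇒ each member carries load in proportion to AE: A₁E₁ = 71780000 N, A₂E₂ = 437100000 N, ΣAE = 508900000 N.
δ = PL/ΣAE = -257000·420/508900000 = -0.2121 mm.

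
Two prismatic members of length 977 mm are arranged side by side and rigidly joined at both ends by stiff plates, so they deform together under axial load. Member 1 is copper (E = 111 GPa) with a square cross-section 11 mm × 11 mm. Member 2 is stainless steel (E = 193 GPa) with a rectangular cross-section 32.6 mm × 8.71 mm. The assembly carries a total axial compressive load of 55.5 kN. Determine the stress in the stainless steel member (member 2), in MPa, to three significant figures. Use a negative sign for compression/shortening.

A_1 = 121 mm².
A_2 = 283.9 mm².
Equal strain + equilibrium ⇒ each member carries load in proportion to AE: A₁E₁ = 13430000 N, A₂E₂ = 54800000 N, ΣAE = 68230000 N.
σ₂ = P·E₂/ΣAE = -55500·193000/68230000 = -157 MPa.

-157 MPa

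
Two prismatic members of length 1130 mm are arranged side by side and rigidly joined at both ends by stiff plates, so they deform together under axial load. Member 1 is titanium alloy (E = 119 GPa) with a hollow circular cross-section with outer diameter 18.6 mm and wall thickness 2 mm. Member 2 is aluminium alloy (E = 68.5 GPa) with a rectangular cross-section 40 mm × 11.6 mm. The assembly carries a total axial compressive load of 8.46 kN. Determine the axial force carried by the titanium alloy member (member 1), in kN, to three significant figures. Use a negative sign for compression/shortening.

A_1 = 104.3 mm².
A_2 = 464 mm².
Equal strain + equilibrium ⇒ each member carries load in proportion to AE: A₁E₁ = 12410000 N, A₂E₂ = 31780000 N, ΣAE = 44200000 N.
F₁ = P·A₁E₁/ΣAE = -8460·12410000/44200000 = -2376 N.

-2.38 kN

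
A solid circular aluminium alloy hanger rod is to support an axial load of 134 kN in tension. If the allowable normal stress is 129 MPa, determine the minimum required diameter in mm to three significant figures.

Required area A ≥ P/σ_allow = 134000/129 = 1039 mm².
For a solid circular section, d ≥ √(4A/π) = 36.37 mm.

36.4 mm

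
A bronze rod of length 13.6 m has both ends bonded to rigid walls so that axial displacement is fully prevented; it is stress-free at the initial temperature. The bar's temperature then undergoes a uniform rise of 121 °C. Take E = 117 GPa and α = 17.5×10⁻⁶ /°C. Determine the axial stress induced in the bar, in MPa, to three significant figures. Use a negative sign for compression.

Free thermal expansion αLΔT = 17.5e-6 · 13600 · 121 = 28.8 mm.
The walls impose strain ε = −(28.8)/13600 = -2.1175e-03; σ = Eε = 117000 · -2.1175e-03 = -247.7 MPa.

-248 MPa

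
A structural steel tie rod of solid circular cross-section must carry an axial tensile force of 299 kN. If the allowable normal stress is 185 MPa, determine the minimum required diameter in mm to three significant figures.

Required area A ≥ P/σ_allow = 299000/185 = 1616 mm².
For a solid circular section, d ≥ √(4A/π) = 45.36 mm.

45.4 mm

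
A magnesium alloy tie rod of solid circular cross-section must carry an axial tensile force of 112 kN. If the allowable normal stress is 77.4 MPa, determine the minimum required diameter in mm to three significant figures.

Required area A ≥ P/σ_allow = 112000/77.4 = 1447 mm².
For a solid circular section, d ≥ √(4A/π) = 42.92 mm.

42.9 mm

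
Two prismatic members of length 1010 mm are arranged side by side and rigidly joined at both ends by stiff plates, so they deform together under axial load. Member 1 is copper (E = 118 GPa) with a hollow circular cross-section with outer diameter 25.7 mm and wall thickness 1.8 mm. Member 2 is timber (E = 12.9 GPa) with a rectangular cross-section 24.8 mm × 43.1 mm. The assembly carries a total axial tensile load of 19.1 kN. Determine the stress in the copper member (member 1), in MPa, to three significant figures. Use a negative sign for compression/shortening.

A_1 = 135.2 mm².
A_2 = 1069 mm².
Equal strain + equilibrium ⇒ each member carries load in proportion to AE: A₁E₁ = 15950000 N, A₂E₂ = 13790000 N, ΣAE = 29740000 N.
σ₁ = P·E₁/ΣAE = 19100·118000/29740000 = 75.79 MPa.

75.8 MPa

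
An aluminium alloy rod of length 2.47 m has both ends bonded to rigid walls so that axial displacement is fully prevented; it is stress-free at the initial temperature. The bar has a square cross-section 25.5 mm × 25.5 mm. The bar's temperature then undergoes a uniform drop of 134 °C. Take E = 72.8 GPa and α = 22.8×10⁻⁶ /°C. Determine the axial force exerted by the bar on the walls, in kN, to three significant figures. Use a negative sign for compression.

145 kN

Free thermal expansion αLΔT = 22.8e-6 · 2470 · -134 = -7.546 mm.
The walls impose strain ε = −(-7.546)/2470 = 3.0552e-03; σ = Eε = 72800 · 3.0552e-03 = 222.4 MPa.
Wall reaction R = σ·A = 222.4·650.2 = 144600 N = 144.6 kN.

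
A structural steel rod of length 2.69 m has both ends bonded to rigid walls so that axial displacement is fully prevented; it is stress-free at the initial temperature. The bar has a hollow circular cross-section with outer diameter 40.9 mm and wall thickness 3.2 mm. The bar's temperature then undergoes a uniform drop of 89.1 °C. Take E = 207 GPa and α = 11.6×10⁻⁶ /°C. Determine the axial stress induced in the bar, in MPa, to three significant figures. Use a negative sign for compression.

Free thermal expansion αLΔT = 11.6e-6 · 2690 · -89.1 = -2.78 mm.
The walls impose strain ε = −(-2.78)/2690 = 1.0336e-03; σ = Eε = 207000 · 1.0336e-03 = 213.9 MPa.

214 MPa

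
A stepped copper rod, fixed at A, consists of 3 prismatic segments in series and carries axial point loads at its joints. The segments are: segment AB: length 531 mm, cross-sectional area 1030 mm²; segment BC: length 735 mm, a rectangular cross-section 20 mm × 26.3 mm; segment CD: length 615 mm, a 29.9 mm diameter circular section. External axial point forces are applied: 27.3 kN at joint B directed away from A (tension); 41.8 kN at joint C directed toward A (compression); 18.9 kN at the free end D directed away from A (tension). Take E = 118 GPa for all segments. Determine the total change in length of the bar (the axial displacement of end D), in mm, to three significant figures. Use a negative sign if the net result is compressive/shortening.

-0.112 mm

Internal axial forces (sectioning from the free end, tension +): N_CD = 18.9 kN, N_BC = -22.9 kN, N_AB = 4.4 kN.
A_BC = 526 mm².
A_CD = 702.2 mm².
δ_AB = 4400·531/(1030·118000) = 0.01922 mm
δ_BC = -22900·735/(526·118000) = -0.2712 mm
δ_CD = 18900·615/(702.2·118000) = 0.1403 mm
δ = Σδ_i = -0.1117 mm.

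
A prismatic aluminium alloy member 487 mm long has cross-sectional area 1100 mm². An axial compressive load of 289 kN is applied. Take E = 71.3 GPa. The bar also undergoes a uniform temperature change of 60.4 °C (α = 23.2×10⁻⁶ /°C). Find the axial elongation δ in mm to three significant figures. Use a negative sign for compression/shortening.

δ_mech = NL/(AE) = -289000·487/(1100·71300) = -1.795 mm.
δ_thermal = αLΔT = 23.2e-6·487·60.4 = 0.6824 mm.
δ = δ_mech + δ_thermal = -1.112 mm.

-1.11 mm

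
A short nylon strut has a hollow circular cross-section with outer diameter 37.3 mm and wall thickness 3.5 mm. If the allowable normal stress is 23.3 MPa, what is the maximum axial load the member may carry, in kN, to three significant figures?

A = 371.7 mm².
P_max = σ_allow · A = 23.3 · 371.7 = 8659 N = 8.659 kN.

8.66 kN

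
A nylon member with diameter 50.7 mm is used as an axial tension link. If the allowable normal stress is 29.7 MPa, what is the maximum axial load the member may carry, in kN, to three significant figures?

60.0 kN

A = 2019 mm².
P_max = σ_allow · A = 29.7 · 2019 = 59960 N = 59.96 kN.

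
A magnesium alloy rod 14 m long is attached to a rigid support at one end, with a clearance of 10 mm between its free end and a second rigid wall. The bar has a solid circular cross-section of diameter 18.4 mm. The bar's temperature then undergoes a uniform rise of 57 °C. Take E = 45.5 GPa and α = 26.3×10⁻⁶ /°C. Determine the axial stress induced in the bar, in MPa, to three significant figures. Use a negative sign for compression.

-35.7 MPa

Free thermal expansion αLΔT = 26.3e-6 · 14000 · 57 = 20.99 mm.
The walls engage after the gap closes; constrained expansion = 20.99 − 10 = 10.99 mm.
The walls impose strain ε = −(10.99)/14000 = -7.8481e-04; σ = Eε = 45500 · -7.8481e-04 = -35.71 MPa.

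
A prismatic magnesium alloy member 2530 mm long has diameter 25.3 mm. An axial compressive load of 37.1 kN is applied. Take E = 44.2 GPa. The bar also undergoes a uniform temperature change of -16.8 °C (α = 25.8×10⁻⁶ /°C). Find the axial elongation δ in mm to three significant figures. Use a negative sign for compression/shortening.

A = 502.7 mm².
δ_mech = NL/(AE) = -37100·2530/(502.7·44200) = -4.224 mm.
δ_thermal = αLΔT = 25.8e-6·2530·-16.8 = -1.097 mm.
δ = δ_mech + δ_thermal = -5.321 mm.

-5.32 mm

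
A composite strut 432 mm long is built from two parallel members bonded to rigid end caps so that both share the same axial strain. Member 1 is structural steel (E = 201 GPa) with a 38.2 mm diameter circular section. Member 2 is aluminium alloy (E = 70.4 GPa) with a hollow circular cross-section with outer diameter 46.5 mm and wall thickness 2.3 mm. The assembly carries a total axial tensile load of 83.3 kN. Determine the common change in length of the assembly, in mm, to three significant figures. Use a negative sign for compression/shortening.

0.142 mm

A_1 = 1146 mm².
A_2 = 319.4 mm².
Equal strain + equilibrium ⇒ each member carries load in proportion to AE: A₁E₁ = 230400000 N, A₂E₂ = 22480000 N, ΣAE = 252800000 N.
δ = PL/ΣAE = 83300·432/252800000 = 0.1423 mm.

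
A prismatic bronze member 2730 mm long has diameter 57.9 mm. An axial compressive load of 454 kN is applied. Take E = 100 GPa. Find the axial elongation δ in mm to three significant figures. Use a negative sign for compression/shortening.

A = 2633 mm².
δ_mech = NL/(AE) = -454000·2730/(2633·100000) = -4.707 mm.

-4.71 mm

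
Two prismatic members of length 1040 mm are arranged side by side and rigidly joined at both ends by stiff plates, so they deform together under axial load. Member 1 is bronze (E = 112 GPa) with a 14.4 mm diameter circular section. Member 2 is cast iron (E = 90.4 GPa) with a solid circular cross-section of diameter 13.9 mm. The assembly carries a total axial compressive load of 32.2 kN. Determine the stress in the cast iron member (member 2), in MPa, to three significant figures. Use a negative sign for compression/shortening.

-91.1 MPa

A_1 = 162.9 mm².
A_2 = 151.7 mm².
Equal strain + equilibrium ⇒ each member carries load in proportion to AE: A₁E₁ = 18240000 N, A₂E₂ = 13720000 N, ΣAE = 31960000 N.
σ₂ = P·E₂/ΣAE = -32200·90400/31960000 = -91.08 MPa.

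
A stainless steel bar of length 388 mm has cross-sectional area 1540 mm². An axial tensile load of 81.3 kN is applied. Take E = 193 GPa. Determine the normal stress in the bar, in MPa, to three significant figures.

52.8 MPa

σ = N/A = 81300/1540 = 52.79 MPa.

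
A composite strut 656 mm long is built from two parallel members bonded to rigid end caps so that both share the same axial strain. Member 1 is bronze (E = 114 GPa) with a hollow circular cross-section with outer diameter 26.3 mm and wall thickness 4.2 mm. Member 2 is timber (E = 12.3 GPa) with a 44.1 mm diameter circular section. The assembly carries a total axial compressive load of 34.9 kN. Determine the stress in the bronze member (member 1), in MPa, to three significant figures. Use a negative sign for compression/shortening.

-76.5 MPa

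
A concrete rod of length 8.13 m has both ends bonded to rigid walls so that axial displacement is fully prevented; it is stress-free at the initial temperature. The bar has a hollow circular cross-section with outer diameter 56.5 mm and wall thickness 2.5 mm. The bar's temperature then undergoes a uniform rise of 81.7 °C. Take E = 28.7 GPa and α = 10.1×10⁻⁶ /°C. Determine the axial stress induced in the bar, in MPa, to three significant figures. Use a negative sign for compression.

Free thermal expansion αLΔT = 10.1e-6 · 8130 · 81.7 = 6.709 mm.
The walls impose strain ε = −(6.709)/8130 = -8.2517e-04; σ = Eε = 28700 · -8.2517e-04 = -23.68 MPa.

-23.7 MPa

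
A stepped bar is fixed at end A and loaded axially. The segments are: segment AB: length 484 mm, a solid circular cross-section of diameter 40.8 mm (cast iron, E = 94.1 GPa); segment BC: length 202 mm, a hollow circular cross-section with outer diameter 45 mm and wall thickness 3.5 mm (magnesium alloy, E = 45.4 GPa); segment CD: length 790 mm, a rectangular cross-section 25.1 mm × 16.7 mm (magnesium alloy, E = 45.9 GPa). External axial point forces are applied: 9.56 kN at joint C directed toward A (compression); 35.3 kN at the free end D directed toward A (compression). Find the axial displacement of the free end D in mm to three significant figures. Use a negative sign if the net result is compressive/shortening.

-2.06 mm

Internal axial forces (sectioning from the free end, tension +): N_CD = -35.3 kN, N_BC = -44.86 kN, N_AB = -44.86 kN.
A_AB = 1307 mm².
A_BC = 456.3 mm².
A_CD = 419.2 mm².
δ_AB = -44860·484/(1307·94100) = -0.1765 mm
δ_BC = -44860·202/(456.3·45400) = -0.4374 mm
δ_CD = -35300·790/(419.2·45900) = -1.449 mm
δ = Σδ_i = -2.063 mm.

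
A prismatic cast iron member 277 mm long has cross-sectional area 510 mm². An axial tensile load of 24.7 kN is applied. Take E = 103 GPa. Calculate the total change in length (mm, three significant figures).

0.130 mm

δ_mech = NL/(AE) = 24700·277/(510·103000) = 0.1302 mm.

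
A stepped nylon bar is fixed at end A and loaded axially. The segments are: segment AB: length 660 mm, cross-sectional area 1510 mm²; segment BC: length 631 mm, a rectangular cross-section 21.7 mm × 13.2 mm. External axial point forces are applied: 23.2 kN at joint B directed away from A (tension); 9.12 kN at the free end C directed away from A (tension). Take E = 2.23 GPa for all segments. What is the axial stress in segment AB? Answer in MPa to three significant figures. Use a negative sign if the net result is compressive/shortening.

Internal axial forces (sectioning from the free end, tension +): N_BC = 9.12 kN, N_AB = 32.32 kN.
σ_AB = N_AB/A_AB = 32320/1510 = 21.4 MPa.

21.4 MPa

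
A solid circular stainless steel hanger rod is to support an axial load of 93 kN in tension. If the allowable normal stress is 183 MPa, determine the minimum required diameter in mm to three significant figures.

Required area A ≥ P/σ_allow = 93000/183 = 508.2 mm².
For a solid circular section, d ≥ √(4A/π) = 25.44 mm.

25.4 mm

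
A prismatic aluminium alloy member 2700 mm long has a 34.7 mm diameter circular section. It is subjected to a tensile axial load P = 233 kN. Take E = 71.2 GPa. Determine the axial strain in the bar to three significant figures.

0.00346

A = 945.7 mm².
σ = N/A = 246.4 MPa; ε = σ/E = 246.4/71200 = 3.460e-03.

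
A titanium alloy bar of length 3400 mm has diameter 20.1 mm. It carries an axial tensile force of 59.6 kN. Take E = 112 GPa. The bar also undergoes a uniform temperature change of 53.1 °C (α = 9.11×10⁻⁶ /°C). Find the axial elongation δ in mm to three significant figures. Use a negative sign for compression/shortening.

7.35 mm

A = 317.3 mm².
δ_mech = NL/(AE) = 59600·3400/(317.3·112000) = 5.702 mm.
δ_thermal = αLΔT = 9.11e-6·3400·53.1 = 1.645 mm.
δ = δ_mech + δ_thermal = 7.347 mm.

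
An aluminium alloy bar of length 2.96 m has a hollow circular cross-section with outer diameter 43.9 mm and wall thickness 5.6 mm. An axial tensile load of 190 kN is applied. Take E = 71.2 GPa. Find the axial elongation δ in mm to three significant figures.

A = 673.8 mm².
δ_mech = NL/(AE) = 190000·2960/(673.8·71200) = 11.72 mm.

11.7 mm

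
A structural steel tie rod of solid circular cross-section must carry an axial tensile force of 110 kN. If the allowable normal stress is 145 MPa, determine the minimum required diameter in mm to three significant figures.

31.1 mm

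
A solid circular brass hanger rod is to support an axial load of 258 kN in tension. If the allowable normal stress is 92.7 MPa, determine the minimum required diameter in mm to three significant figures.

Required area A ≥ P/σ_allow = 258000/92.7 = 2783 mm².
For a solid circular section, d ≥ √(4A/π) = 59.53 mm.

59.5 mm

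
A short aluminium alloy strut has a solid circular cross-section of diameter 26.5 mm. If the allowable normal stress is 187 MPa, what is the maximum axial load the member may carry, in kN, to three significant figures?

A = 551.5 mm².
P_max = σ_allow · A = 187 · 551.5 = 103100 N = 103.1 kN.

103 kN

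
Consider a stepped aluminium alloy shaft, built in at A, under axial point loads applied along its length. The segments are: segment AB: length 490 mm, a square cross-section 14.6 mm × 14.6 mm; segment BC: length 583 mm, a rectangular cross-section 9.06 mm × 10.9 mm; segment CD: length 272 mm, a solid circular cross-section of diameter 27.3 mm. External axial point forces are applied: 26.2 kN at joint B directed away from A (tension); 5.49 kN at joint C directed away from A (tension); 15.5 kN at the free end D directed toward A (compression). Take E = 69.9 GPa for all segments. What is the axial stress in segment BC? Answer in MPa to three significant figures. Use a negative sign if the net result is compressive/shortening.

-101 MPa

Internal axial forces (sectioning from the free end, tension +): N_CD = -15.5 kN, N_BC = -10.01 kN, N_AB = 16.19 kN.
A_BC = 98.75 mm².
σ_BC = N_BC/A_BC = -10010/98.75 = -101.4 MPa.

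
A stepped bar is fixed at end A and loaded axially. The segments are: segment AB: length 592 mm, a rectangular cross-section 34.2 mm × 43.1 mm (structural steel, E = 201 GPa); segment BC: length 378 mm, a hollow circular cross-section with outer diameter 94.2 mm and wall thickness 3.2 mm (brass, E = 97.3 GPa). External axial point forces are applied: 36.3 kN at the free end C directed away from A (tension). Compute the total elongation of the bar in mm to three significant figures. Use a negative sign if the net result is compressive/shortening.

0.227 mm

Internal axial forces (sectioning from the free end, tension +): N_BC = 36.3 kN, N_AB = 36.3 kN.
A_AB = 1474 mm².
A_BC = 914.8 mm².
δ_AB = 36300·592/(1474·201000) = 0.07253 mm
δ_BC = 36300·378/(914.8·97300) = 0.1542 mm
δ = Σδ_i = 0.2267 mm.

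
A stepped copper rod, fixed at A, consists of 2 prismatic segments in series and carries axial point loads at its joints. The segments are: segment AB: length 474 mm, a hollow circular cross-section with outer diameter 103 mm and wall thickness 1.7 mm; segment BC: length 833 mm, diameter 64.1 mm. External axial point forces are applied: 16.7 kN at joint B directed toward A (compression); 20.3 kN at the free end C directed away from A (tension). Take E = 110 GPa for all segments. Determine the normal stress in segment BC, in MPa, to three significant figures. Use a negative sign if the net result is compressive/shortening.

Internal axial forces (sectioning from the free end, tension +): N_BC = 20.3 kN, N_AB = 3.6 kN.
A_BC = 3227 mm².
σ_BC = N_BC/A_BC = 20300/3227 = 6.291 MPa.

6.29 MPa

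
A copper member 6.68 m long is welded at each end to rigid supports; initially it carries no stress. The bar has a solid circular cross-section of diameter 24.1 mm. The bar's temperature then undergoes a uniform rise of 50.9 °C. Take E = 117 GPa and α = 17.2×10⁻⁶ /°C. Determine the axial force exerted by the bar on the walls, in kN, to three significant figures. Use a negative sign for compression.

-46.7 kN

Free thermal expansion αLΔT = 17.2e-6 · 6680 · 50.9 = 5.848 mm.
The walls impose strain ε = −(5.848)/6680 = -8.7548e-04; σ = Eε = 117000 · -8.7548e-04 = -102.4 MPa.
Wall reaction R = σ·A = -102.4·456.2 = -46730 N = -46.73 kN.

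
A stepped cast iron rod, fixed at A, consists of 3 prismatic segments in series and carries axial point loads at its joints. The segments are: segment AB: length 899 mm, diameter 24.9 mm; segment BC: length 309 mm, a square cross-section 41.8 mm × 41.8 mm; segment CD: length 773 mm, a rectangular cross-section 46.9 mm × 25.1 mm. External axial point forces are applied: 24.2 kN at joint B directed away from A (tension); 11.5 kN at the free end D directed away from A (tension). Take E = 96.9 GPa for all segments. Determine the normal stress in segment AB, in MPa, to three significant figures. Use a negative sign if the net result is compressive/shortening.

73.3 MPa

Internal axial forces (sectioning from the free end, tension +): N_CD = 11.5 kN, N_BC = 11.5 kN, N_AB = 35.7 kN.
A_AB = 487 mm².
σ_AB = N_AB/A_AB = 35700/487 = 73.31 MPa.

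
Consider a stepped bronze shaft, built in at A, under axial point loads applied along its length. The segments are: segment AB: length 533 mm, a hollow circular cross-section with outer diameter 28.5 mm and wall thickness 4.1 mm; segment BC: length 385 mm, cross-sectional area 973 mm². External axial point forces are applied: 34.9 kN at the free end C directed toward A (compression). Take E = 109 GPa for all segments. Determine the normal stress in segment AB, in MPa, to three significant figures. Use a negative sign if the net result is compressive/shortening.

Internal axial forces (sectioning from the free end, tension +): N_BC = -34.9 kN, N_AB = -34.9 kN.
A_AB = 314.3 mm².
σ_AB = N_AB/A_AB = -34900/314.3 = -111 MPa.

-111 MPa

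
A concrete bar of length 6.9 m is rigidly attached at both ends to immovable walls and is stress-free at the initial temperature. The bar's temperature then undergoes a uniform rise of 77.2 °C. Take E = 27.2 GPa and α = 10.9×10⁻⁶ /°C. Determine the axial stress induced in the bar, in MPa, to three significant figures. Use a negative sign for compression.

-22.9 MPa

Free thermal expansion αLΔT = 10.9e-6 · 6900 · 77.2 = 5.806 mm.
The walls impose strain ε = −(5.806)/6900 = -8.4148e-04; σ = Eε = 27200 · -8.4148e-04 = -22.89 MPa.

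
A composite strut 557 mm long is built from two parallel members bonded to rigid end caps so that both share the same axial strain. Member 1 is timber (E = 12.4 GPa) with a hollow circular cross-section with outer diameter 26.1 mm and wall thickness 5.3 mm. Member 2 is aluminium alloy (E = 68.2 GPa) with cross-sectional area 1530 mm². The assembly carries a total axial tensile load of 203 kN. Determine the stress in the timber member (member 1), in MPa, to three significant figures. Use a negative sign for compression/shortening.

A_1 = 346.3 mm².
Equal strain + equilibrium ⇒ each member carries load in proportion to AE: A₁E₁ = 4294000 N, A₂E₂ = 104300000 N, ΣAE = 108600000 N.
σ₁ = P·E₁/ΣAE = 203000·12400/108600000 = 23.17 MPa.

23.2 MPa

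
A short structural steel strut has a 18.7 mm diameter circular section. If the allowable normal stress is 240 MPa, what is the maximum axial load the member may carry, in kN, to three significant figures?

A = 274.6 mm².
P_max = σ_allow · A = 240 · 274.6 = 65920 N = 65.92 kN.

65.9 kN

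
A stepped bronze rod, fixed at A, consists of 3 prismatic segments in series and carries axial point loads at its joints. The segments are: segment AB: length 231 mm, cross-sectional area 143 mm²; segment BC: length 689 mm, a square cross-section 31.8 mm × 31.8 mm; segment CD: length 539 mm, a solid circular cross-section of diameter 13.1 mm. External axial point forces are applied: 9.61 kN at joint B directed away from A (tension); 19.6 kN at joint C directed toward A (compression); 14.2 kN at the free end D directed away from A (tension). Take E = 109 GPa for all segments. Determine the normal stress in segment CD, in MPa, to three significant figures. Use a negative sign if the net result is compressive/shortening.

Internal axial forces (sectioning from the free end, tension +): N_CD = 14.2 kN, N_BC = -5.4 kN, N_AB = 4.21 kN.
A_CD = 134.8 mm².
σ_CD = N_CD/A_CD = 14200/134.8 = 105.4 MPa.

105 MPa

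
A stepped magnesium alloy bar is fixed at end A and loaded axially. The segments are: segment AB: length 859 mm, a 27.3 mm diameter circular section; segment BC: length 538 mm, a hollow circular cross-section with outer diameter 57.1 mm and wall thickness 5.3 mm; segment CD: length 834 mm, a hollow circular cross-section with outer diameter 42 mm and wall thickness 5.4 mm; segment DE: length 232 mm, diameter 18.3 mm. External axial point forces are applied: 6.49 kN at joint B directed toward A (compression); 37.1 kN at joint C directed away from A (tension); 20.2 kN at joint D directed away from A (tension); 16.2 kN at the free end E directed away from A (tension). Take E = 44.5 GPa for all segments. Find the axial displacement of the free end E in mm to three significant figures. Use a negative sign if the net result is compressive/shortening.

Internal axial forces (sectioning from the free end, tension +): N_DE = 16.2 kN, N_CD = 36.4 kN, N_BC = 73.5 kN, N_AB = 67.01 kN.
A_AB = 585.3 mm².
A_BC = 862.5 mm².
A_CD = 620.9 mm².
A_DE = 263 mm².
δ_AB = 67010·859/(585.3·44500) = 2.21 mm
δ_BC = 73500·538/(862.5·44500) = 1.03 mm
δ_CD = 36400·834/(620.9·44500) = 1.099 mm
δ_DE = 16200·232/(263·44500) = 0.3211 mm
δ = Σδ_i = 4.66 mm.

4.66 mm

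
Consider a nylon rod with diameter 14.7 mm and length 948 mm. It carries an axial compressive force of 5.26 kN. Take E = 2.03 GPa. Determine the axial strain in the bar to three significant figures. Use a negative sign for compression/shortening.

A = 169.7 mm².
σ = N/A = -30.99 MPa; ε = σ/E = -30.99/2030 = -1.527e-02.

-0.0153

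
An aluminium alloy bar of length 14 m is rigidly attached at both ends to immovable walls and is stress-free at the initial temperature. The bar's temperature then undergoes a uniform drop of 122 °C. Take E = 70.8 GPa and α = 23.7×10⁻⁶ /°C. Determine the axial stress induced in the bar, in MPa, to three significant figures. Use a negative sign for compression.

205 MPa

Free thermal expansion αLΔT = 23.7e-6 · 14000 · -122 = -40.48 mm.
The walls impose strain ε = −(-40.48)/14000 = 2.8914e-03; σ = Eε = 70800 · 2.8914e-03 = 204.7 MPa.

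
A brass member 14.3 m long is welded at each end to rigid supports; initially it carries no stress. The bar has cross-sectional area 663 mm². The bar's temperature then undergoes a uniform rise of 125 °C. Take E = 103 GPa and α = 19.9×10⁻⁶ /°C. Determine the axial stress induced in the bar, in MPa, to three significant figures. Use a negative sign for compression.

-256 MPa

Free thermal expansion αLΔT = 19.9e-6 · 14300 · 125 = 35.57 mm.
The walls impose strain ε = −(35.57)/14300 = -2.4875e-03; σ = Eε = 103000 · -2.4875e-03 = -256.2 MPa.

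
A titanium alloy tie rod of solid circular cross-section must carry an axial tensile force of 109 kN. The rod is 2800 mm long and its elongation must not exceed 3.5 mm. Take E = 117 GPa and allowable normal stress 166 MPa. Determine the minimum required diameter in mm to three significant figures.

30.8 mm

Required area A ≥ P/σ_allow = 109000/166 = 656.6 mm².
For a solid circular section, d ≥ √(4A/π) = 28.91 mm.
Elongation limit: A ≥ PL/(Eδ_allow) = 109000·2800/(117000·3.5) = 745.3 mm² ⇒ d ≥ 30.8 mm.
The elongation limit governs.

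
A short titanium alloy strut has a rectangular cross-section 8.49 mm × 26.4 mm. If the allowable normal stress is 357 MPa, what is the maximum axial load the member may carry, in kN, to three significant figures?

80.0 kN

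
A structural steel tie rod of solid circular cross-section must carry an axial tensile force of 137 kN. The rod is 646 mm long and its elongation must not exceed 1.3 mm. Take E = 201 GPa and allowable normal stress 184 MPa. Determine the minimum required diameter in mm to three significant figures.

30.8 mm

Required area A ≥ P/σ_allow = 137000/184 = 744.6 mm².
For a solid circular section, d ≥ √(4A/π) = 30.79 mm.
Elongation limit: A ≥ PL/(Eδ_allow) = 137000·646/(201000·1.3) = 338.7 mm² ⇒ d ≥ 20.77 mm.
The stress limit governs.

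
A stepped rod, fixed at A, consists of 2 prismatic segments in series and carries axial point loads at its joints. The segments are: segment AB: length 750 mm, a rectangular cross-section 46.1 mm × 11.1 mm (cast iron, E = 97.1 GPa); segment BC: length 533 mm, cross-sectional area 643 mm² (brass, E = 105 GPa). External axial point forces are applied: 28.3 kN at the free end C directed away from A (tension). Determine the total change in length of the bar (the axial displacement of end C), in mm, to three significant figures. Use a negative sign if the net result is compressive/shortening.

0.651 mm

Internal axial forces (sectioning from the free end, tension +): N_BC = 28.3 kN, N_AB = 28.3 kN.
A_AB = 511.7 mm².
δ_AB = 28300·750/(511.7·97100) = 0.4272 mm
δ_BC = 28300·533/(643·105000) = 0.2234 mm
δ = Σδ_i = 0.6506 mm.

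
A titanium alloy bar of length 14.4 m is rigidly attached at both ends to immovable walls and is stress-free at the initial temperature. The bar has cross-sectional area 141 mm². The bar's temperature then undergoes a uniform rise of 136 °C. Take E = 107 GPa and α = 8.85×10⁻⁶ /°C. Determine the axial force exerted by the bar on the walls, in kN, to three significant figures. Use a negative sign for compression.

Free thermal expansion αLΔT = 8.85e-6 · 14400 · 136 = 17.33 mm.
The walls impose strain ε = −(17.33)/14400 = -1.2036e-03; σ = Eε = 107000 · -1.2036e-03 = -128.8 MPa.
Wall reaction R = σ·A = -128.8·141 = -18160 N = -18.16 kN.

-18.2 kN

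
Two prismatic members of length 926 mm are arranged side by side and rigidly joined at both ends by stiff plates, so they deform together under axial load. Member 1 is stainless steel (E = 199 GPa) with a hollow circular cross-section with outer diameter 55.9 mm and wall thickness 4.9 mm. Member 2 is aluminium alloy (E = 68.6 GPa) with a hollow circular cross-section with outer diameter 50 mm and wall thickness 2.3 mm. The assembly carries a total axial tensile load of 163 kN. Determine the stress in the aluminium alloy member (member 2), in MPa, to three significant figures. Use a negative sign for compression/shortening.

A_1 = 785.1 mm².
A_2 = 344.7 mm².
Equal strain + equilibrium ⇒ each member carries load in proportion to AE: A₁E₁ = 156200000 N, A₂E₂ = 23640000 N, ΣAE = 179900000 N.
σ₂ = P·E₂/ΣAE = 163000·68600/179900000 = 62.16 MPa.

62.2 MPa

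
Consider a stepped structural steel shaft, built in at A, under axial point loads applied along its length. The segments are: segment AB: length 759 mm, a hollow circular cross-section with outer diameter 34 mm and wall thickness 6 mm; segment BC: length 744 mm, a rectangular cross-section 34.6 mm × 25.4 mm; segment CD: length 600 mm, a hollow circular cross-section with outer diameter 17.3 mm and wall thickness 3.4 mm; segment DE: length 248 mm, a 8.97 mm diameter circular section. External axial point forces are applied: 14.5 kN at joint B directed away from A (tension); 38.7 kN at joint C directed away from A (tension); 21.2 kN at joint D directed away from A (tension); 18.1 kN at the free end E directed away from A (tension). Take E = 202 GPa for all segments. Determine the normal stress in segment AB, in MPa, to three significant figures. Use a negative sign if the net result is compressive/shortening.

175 MPa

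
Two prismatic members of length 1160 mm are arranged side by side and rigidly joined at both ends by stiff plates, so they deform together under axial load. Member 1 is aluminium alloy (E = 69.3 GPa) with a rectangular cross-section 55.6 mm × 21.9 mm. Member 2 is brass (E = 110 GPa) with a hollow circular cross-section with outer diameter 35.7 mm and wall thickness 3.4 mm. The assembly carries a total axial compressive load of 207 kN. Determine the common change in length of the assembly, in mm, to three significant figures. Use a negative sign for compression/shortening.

A_1 = 1218 mm².
A_2 = 345 mm².
Equal strain + equilibrium ⇒ each member carries load in proportion to AE: A₁E₁ = 84380000 N, A₂E₂ = 37950000 N, ΣAE = 122300000 N.
δ = PL/ΣAE = -207000·1160/122300000 = -1.963 mm.

-1.96 mm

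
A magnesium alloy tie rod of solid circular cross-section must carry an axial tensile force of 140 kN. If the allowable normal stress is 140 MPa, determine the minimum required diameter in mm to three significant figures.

Required area A ≥ P/σ_allow = 140000/140 = 1000 mm².
For a solid circular section, d ≥ √(4A/π) = 35.68 mm.

35.7 mm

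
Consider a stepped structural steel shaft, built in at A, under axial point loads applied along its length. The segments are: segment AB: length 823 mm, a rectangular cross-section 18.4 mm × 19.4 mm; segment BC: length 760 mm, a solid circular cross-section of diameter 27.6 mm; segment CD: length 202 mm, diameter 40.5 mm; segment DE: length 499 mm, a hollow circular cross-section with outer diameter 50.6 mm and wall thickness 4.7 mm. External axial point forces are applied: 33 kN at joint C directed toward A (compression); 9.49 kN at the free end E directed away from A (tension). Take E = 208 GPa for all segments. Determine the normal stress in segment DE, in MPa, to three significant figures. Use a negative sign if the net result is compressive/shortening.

14.0 MPa

Internal axial forces (sectioning from the free end, tension +): N_DE = 9.49 kN, N_CD = 9.49 kN, N_BC = -23.51 kN, N_AB = -23.51 kN.
A_DE = 677.7 mm².
σ_DE = N_DE/A_DE = 9490/677.7 = 14 MPa.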